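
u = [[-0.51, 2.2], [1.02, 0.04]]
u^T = [[-0.51, 1.02],[2.2, 0.04]]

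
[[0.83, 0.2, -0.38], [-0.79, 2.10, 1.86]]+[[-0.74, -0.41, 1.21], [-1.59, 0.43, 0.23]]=[[0.09, -0.21, 0.83], [-2.38, 2.53, 2.09]]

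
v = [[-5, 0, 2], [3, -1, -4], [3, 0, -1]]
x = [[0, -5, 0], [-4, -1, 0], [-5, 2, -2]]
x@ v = [[-15, 5, 20], [17, 1, -4], [25, -2, -16]]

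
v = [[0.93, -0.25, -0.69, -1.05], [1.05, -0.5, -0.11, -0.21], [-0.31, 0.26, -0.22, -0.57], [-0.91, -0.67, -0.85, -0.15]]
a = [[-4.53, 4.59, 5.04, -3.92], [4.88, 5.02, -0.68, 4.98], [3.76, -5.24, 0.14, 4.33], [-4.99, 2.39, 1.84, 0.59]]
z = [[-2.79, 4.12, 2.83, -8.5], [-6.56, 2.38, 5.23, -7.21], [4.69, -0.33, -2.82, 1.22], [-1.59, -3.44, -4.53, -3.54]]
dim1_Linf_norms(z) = [8.5, 7.21, 4.69, 4.53]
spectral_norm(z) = 15.51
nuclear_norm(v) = 4.30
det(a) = -1285.19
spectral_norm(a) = 12.64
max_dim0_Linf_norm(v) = 1.05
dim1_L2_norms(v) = [1.58, 1.19, 0.73, 1.42]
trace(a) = 1.22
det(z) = -274.26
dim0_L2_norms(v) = [1.7, 0.91, 1.12, 1.22]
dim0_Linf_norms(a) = [4.99, 5.24, 5.04, 4.98]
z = v @ a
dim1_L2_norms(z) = [10.25, 11.32, 5.62, 6.89]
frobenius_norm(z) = 17.66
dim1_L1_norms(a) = [18.08, 15.56, 13.47, 9.81]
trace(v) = 0.06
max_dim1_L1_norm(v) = 2.92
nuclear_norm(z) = 27.77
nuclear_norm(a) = 27.89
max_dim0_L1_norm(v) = 3.2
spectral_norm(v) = 1.87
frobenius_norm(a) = 15.85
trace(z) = -6.77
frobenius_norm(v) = 2.54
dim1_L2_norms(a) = [9.08, 8.62, 7.77, 5.86]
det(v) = 0.21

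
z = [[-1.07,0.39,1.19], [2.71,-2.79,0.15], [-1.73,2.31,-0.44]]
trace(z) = -4.30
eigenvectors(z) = [[(-0.17-0.28j), (-0.17+0.28j), 0.64+0.00j], [-0.68+0.00j, -0.68-0.00j, (0.61+0j)], [(0.64+0.12j), 0.64-0.12j, 0.47+0.00j]]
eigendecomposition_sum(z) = [[(-0.55+1.1j), 0.16-0.91j, 0.55-0.33j], [(1.34+2.22j), (-1.43-1.29j), (0.03-1.34j)], [-0.88-2.31j, 1.13+1.45j, (-0.25+1.25j)]] + [[-0.55-1.10j, 0.16+0.91j, (0.55+0.33j)],[1.34-2.22j, (-1.43+1.29j), 0.03+1.34j],[(-0.88+2.31j), (1.13-1.45j), (-0.25-1.25j)]] + [[(0.04-0j), (0.08+0j), (0.09-0j)], [0.04-0.00j, 0.07+0.00j, (0.09-0j)], [0.03-0.00j, 0.06+0.00j, (0.07-0j)]]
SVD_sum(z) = [[-0.67,  0.72,  -0.03], [2.64,  -2.85,  0.11], [-1.96,  2.11,  -0.08]] + [[-0.43, -0.35, 1.2], [0.00, 0.00, -0.0], [0.15, 0.12, -0.41]] + [[0.03,0.03,0.02], [0.07,0.06,0.04], [0.08,0.08,0.05]]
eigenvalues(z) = [(-2.24+1.07j), (-2.24-1.07j), (0.18+0j)]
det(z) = 1.13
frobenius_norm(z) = 5.14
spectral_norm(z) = 4.94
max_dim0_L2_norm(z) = 3.64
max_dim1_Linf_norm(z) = 2.79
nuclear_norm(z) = 6.50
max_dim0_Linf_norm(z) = 2.79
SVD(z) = [[-0.20, -0.95, 0.26], [0.79, 0.0, 0.62], [-0.58, 0.32, 0.75]] @ diag([4.939940026719974, 1.3988579142922033, 0.163061546760526]) @ [[0.68,-0.73,0.03], [0.33,0.27,-0.91], [0.66,0.63,0.42]]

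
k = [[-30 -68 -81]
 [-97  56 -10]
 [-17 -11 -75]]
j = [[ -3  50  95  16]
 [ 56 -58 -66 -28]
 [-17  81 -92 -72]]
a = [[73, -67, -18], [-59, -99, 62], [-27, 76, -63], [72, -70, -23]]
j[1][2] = -66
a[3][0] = 72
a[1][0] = -59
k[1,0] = -97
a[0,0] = 73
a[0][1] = -67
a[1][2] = 62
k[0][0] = -30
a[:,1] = [-67, -99, 76, -70]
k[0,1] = -68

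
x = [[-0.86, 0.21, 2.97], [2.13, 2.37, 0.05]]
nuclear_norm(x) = 6.27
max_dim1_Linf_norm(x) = 2.97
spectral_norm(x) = 3.33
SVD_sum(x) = [[-1.37, -1.07, 1.12], [1.73, 1.35, -1.42]] + [[0.51, 1.28, 1.85],[0.4, 1.02, 1.47]]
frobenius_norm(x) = 4.45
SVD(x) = [[-0.62,0.78], [0.78,0.62]] @ diag([3.3313237115073946, 2.943328443981167]) @ [[0.66, 0.52, -0.54], [0.22, 0.56, 0.80]]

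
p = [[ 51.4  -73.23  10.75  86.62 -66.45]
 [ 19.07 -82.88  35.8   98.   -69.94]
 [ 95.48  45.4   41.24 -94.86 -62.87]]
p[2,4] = -62.87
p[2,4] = -62.87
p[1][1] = -82.88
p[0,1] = -73.23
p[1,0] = 19.07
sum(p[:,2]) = 87.78999999999999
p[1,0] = 19.07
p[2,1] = 45.4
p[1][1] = -82.88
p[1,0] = 19.07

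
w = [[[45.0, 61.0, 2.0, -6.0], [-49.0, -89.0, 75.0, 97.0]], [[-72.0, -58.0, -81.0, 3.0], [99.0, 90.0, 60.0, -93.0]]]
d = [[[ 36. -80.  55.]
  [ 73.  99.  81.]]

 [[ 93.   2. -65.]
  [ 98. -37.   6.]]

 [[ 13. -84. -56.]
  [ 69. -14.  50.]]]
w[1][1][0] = 99.0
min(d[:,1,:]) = -37.0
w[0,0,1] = 61.0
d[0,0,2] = 55.0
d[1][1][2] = 6.0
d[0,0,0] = 36.0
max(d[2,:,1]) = -14.0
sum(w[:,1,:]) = 190.0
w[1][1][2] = 60.0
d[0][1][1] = 99.0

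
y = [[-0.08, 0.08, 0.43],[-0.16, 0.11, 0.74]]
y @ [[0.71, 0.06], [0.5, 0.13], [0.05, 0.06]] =[[0.00, 0.03], [-0.02, 0.05]]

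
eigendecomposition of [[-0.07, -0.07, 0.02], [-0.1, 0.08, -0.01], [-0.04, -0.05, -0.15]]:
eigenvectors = [[(0.35+0j), (-0.33-0.27j), -0.33+0.27j],[(-0.93+0j), (-0.1-0.14j), (-0.1+0.14j)],[(0.12+0j), (0.89+0j), 0.89-0.00j]]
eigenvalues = [(0.12+0j), (-0.13+0.02j), (-0.13-0.02j)]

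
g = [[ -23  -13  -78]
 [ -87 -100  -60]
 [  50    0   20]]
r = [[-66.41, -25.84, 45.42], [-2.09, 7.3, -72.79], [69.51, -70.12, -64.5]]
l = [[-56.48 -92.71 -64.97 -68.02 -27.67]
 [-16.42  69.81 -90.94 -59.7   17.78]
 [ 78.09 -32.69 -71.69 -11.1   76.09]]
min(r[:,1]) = -70.12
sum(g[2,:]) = 70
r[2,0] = 69.51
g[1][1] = -100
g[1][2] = -60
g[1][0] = -87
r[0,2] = 45.42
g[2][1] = 0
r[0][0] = -66.41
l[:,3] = [-68.02, -59.7, -11.1]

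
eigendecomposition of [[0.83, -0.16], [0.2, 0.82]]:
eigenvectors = [[0.02+0.67j, 0.02-0.67j], [0.75+0.00j, (0.75-0j)]]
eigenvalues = [(0.82+0.18j), (0.82-0.18j)]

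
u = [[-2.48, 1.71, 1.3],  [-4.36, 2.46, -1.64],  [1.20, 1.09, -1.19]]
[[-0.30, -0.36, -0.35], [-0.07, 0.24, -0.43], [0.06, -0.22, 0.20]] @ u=[[1.89,  -1.78,  0.62], [-1.39,  0.00,  0.03], [1.05,  -0.22,  0.20]]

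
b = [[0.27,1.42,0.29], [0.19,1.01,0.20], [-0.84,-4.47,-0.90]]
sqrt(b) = [[(0.45-0.12j), 2.07-0.72j, 0.43-0.21j], [(0.27-0.03j), 1.51-0.21j, (0.29-0.06j)], [-1.22+0.29j, -6.49+1.77j, (-1.26+0.51j)]]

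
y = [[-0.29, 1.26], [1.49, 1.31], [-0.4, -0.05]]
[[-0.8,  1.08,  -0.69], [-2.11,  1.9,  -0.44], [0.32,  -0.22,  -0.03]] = y@ [[-0.71, 0.43, 0.15], [-0.8, 0.96, -0.51]]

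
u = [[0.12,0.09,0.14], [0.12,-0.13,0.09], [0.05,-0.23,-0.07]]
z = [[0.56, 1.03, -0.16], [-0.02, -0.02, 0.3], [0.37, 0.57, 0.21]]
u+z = [[0.68, 1.12, -0.02], [0.10, -0.15, 0.39], [0.42, 0.34, 0.14]]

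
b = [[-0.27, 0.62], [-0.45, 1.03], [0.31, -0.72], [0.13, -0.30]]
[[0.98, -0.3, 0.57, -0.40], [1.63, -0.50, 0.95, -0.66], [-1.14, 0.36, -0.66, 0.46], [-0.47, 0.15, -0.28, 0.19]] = b @ [[-0.67,-0.87,0.46,-0.08], [1.29,-0.87,1.12,-0.68]]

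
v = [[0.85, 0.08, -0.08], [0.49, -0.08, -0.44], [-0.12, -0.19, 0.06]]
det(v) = -0.07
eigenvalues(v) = [0.92, 0.22, -0.32]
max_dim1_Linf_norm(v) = 0.85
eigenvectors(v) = [[0.83,0.18,-0.03], [0.51,-0.71,0.90], [-0.23,0.69,0.44]]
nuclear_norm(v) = 1.57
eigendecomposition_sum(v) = [[0.83, 0.09, -0.12], [0.51, 0.05, -0.08], [-0.23, -0.02, 0.03]] + [[0.02, -0.02, 0.04],[-0.08, 0.07, -0.14],[0.08, -0.07, 0.14]] + [[-0.0, 0.01, 0.01],  [0.06, -0.20, -0.22],  [0.03, -0.1, -0.11]]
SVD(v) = [[-0.8,0.56,0.21], [-0.58,-0.81,-0.06], [0.14,-0.16,0.98]] @ diag([1.0372939373892303, 0.34788518365188553, 0.18026976022350902]) @ [[-0.95,  -0.04,  0.32],  [0.27,  0.41,  0.87],  [0.16,  -0.91,  0.37]]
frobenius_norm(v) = 1.11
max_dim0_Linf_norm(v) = 0.85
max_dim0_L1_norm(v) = 1.46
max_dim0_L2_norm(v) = 0.99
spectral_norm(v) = 1.04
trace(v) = 0.83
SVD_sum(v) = [[0.79, 0.04, -0.26], [0.57, 0.03, -0.19], [-0.13, -0.01, 0.04]] + [[0.05, 0.08, 0.17],  [-0.08, -0.11, -0.25],  [-0.02, -0.02, -0.05]] + [[0.01, -0.03, 0.01], [-0.0, 0.01, -0.00], [0.03, -0.16, 0.07]]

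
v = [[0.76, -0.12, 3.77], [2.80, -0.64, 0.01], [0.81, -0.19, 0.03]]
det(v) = -0.055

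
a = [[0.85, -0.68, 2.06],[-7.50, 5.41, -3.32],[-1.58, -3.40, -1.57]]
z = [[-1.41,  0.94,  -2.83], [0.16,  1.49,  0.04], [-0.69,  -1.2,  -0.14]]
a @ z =[[-2.73,-2.69,-2.72], [13.73,4.99,21.91], [2.77,-4.67,4.56]]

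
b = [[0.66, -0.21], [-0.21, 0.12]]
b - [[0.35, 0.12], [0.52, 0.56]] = [[0.31,-0.33], [-0.73,-0.44]]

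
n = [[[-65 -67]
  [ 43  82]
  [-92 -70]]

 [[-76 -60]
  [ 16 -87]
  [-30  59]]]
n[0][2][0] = -92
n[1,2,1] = 59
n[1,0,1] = -60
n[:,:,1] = [[-67, 82, -70], [-60, -87, 59]]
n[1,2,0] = -30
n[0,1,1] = 82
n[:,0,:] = [[-65, -67], [-76, -60]]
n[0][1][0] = 43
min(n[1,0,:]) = -76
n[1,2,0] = -30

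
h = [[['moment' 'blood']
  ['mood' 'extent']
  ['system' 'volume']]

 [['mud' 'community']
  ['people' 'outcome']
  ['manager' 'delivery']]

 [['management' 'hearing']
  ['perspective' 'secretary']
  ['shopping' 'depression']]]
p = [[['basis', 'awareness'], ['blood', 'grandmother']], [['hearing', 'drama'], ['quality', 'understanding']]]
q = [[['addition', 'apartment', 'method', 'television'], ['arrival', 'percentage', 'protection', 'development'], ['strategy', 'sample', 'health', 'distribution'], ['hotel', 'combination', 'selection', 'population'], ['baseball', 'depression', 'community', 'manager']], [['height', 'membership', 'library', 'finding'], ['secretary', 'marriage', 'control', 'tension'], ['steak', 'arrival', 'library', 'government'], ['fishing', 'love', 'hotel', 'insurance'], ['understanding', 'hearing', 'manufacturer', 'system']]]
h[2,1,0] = 'perspective'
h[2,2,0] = 'shopping'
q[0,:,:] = [['addition', 'apartment', 'method', 'television'], ['arrival', 'percentage', 'protection', 'development'], ['strategy', 'sample', 'health', 'distribution'], ['hotel', 'combination', 'selection', 'population'], ['baseball', 'depression', 'community', 'manager']]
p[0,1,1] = 'grandmother'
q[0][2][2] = 'health'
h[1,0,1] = 'community'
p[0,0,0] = 'basis'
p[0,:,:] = [['basis', 'awareness'], ['blood', 'grandmother']]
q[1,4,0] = 'understanding'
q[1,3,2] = 'hotel'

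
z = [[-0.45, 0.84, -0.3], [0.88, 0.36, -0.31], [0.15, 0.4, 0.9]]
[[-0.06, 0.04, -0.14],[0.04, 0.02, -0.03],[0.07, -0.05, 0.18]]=z@ [[0.07,  -0.01,  0.07], [-0.01,  0.02,  -0.06], [0.07,  -0.06,  0.21]]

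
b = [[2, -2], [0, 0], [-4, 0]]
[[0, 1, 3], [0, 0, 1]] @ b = [[-12, 0], [-4, 0]]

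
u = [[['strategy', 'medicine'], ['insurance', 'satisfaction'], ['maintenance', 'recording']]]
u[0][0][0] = 'strategy'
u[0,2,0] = 'maintenance'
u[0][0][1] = 'medicine'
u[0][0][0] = 'strategy'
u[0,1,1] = 'satisfaction'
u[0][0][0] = 'strategy'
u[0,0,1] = 'medicine'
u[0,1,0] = 'insurance'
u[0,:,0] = ['strategy', 'insurance', 'maintenance']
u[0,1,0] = 'insurance'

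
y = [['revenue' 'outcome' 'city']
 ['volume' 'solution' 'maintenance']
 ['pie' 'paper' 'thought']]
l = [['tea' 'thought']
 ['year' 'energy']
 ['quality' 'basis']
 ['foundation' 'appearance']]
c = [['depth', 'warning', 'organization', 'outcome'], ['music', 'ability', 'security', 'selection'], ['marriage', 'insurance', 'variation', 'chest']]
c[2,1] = 'insurance'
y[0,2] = 'city'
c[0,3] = 'outcome'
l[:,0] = ['tea', 'year', 'quality', 'foundation']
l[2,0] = 'quality'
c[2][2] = 'variation'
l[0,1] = 'thought'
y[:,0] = ['revenue', 'volume', 'pie']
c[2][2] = 'variation'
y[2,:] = ['pie', 'paper', 'thought']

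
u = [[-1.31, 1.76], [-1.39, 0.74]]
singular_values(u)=[2.64, 0.56]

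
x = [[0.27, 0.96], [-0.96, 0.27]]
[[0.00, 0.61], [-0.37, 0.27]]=x @ [[0.36, -0.1], [-0.1, 0.66]]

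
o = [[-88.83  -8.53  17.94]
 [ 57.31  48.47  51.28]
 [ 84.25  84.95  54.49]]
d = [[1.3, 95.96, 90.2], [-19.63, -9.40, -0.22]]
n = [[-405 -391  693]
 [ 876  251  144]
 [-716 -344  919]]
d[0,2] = 90.2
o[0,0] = -88.83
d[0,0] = 1.3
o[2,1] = 84.95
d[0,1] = 95.96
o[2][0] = 84.25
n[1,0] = 876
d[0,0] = 1.3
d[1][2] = -0.22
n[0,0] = -405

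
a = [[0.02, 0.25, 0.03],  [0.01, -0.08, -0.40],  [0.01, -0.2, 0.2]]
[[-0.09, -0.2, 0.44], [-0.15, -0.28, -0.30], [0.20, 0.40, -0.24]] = a @ [[0.61, 1.17, 0.44], [-0.46, -1.02, 1.66], [0.49, 0.93, 0.43]]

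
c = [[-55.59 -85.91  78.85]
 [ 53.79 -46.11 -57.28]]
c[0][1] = -85.91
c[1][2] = -57.28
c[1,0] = 53.79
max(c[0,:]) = 78.85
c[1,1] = -46.11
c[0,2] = 78.85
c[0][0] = -55.59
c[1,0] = 53.79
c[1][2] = -57.28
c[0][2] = 78.85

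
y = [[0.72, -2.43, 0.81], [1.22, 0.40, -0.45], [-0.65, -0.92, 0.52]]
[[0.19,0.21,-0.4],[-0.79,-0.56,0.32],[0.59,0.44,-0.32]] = y@[[-0.48,-0.37,0.13], [-0.10,-0.16,0.12], [0.36,0.11,-0.25]]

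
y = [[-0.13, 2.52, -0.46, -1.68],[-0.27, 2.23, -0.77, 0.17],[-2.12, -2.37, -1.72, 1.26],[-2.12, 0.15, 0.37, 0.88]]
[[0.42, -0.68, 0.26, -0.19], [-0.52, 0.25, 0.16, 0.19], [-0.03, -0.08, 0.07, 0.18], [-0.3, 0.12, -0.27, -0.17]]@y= [[-0.02, -1.1, -0.19, -0.66], [-0.74, -1.1, -0.16, 1.28], [-0.50, -0.39, 0.02, 0.28], [0.94, 0.13, 0.45, 0.03]]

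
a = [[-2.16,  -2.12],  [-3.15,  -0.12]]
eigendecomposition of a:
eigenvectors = [[-0.77, 0.49],[-0.64, -0.87]]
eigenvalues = [-3.92, 1.64]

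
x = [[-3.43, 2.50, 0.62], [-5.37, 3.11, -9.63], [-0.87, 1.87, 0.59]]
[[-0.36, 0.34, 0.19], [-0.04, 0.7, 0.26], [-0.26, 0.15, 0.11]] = x@ [[0.01, -0.06, -0.02], [-0.12, 0.06, 0.05], [-0.04, -0.02, -0.0]]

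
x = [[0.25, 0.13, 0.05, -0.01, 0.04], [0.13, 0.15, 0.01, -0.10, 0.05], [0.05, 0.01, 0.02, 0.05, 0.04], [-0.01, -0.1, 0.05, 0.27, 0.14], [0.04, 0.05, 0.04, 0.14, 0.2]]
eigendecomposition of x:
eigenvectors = [[0.75, -0.11, -0.57, -0.32, -0.09],[0.52, -0.28, 0.41, 0.66, -0.23],[0.17, 0.14, -0.14, 0.33, 0.91],[0.02, 0.80, -0.31, 0.40, -0.32],[0.38, 0.5, 0.63, -0.44, 0.12]]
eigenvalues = [0.37, 0.4, 0.12, -0.0, -0.0]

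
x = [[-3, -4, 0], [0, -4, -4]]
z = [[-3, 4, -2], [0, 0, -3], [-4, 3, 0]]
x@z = [[9, -12, 18], [16, -12, 12]]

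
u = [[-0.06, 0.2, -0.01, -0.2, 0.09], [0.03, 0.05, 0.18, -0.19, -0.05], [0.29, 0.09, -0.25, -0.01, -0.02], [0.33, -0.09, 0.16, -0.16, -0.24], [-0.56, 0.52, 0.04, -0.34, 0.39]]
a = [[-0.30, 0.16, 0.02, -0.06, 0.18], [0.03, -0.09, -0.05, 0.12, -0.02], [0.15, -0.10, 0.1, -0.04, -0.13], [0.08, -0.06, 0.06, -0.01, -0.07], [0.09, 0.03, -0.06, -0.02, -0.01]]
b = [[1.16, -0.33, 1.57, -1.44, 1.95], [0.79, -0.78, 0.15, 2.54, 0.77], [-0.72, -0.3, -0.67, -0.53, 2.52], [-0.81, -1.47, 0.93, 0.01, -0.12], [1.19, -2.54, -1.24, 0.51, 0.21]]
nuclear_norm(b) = 13.41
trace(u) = -0.03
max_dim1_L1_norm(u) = 1.85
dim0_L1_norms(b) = [4.67, 5.42, 4.56, 5.03, 5.57]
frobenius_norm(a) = 0.52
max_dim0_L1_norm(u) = 1.27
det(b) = 111.28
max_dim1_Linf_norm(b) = 2.54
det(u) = 0.00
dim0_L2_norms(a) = [0.36, 0.22, 0.14, 0.14, 0.23]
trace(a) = -0.31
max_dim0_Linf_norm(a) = 0.3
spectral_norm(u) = 1.02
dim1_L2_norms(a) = [0.39, 0.16, 0.25, 0.14, 0.11]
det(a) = 0.00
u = b @ a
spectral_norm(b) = 3.70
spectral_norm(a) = 0.47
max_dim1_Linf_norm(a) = 0.3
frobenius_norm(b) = 6.26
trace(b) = -0.07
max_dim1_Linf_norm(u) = 0.56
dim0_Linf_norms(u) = [0.56, 0.52, 0.25, 0.34, 0.39]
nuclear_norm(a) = 0.79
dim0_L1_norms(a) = [0.65, 0.44, 0.29, 0.25, 0.41]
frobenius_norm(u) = 1.18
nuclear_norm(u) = 1.90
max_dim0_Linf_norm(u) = 0.56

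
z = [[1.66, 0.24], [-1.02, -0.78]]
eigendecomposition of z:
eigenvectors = [[0.92, -0.1], [-0.40, 0.99]]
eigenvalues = [1.56, -0.68]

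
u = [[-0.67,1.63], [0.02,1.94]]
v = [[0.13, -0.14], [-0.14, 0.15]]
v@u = [[-0.09, -0.06], [0.10, 0.06]]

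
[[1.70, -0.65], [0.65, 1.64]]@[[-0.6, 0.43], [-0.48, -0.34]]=[[-0.71, 0.95], [-1.18, -0.28]]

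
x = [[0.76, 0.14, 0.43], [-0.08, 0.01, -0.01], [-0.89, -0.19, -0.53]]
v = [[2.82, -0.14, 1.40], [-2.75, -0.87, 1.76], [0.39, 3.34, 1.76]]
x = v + [[-2.06, 0.28, -0.97], [2.67, 0.88, -1.77], [-1.28, -3.53, -2.29]]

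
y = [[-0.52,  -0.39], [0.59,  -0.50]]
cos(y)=[[0.97, -0.2], [0.30, 0.98]]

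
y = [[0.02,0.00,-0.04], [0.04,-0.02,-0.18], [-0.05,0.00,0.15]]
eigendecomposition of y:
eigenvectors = [[0.00, -0.73, 0.19], [1.00, 0.63, 0.71], [0.0, -0.25, -0.68]]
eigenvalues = [-0.02, 0.01, 0.16]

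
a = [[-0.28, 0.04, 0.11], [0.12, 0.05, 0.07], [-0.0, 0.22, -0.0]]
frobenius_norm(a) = 0.40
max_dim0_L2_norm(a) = 0.3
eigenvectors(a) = [[0.23, -0.83, 0.48], [0.62, 0.42, -0.51], [0.75, -0.36, 0.71]]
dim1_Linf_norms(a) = [0.28, 0.12, 0.22]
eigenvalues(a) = [0.18, -0.25, -0.16]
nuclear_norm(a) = 0.64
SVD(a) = [[-0.96, 0.0, -0.3], [0.28, -0.34, -0.90], [-0.10, -0.94, 0.32]] @ diag([0.31622100548441573, 0.22882067762908873, 0.0997264918654506]) @ [[0.95, -0.15, -0.27], [-0.18, -0.98, -0.10], [-0.25, 0.15, -0.96]]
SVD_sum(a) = [[-0.29, 0.05, 0.08],[0.08, -0.01, -0.02],[-0.03, 0.0, 0.01]] + [[-0.00, -0.0, -0.00], [0.01, 0.08, 0.01], [0.04, 0.21, 0.02]] + [[0.01,-0.00,0.03], [0.02,-0.01,0.09], [-0.01,0.00,-0.03]]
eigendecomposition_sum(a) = [[0.01,  0.04,  0.02],[0.03,  0.10,  0.06],[0.03,  0.12,  0.07]] + [[-0.38, -0.09, 0.19], [0.19, 0.04, -0.09], [-0.16, -0.04, 0.08]] + [[0.09, 0.09, -0.10], [-0.09, -0.1, 0.11], [0.13, 0.13, -0.15]]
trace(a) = -0.23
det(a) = 0.01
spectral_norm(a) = 0.32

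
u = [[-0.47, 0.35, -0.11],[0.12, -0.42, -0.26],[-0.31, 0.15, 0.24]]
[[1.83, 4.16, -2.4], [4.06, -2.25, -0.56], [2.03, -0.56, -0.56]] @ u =[[0.38, -1.47, -1.86], [-2.00, 2.28, 0.00], [-0.85, 0.86, -0.21]]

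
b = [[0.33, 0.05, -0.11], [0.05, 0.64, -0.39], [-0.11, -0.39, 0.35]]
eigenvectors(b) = [[0.17, 0.96, 0.24], [0.8, -0.28, 0.53], [-0.57, -0.1, 0.81]]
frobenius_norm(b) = 0.99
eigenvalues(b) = [0.93, 0.33, 0.06]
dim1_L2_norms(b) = [0.35, 0.75, 0.54]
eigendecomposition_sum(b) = [[0.03, 0.13, -0.09], [0.13, 0.6, -0.43], [-0.09, -0.43, 0.3]] + [[0.30, -0.09, -0.03],[-0.09, 0.02, 0.01],[-0.03, 0.01, 0.00]] + [[0.0, 0.01, 0.01], [0.01, 0.02, 0.03], [0.01, 0.03, 0.04]]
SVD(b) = [[-0.17, 0.96, 0.24], [-0.80, -0.28, 0.53], [0.57, -0.1, 0.81]] @ diag([0.9292131621583042, 0.3269337605590873, 0.06385307728260864]) @ [[-0.17, -0.80, 0.57], [0.96, -0.28, -0.10], [0.24, 0.53, 0.81]]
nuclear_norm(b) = 1.32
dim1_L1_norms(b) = [0.49, 1.08, 0.85]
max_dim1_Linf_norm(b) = 0.64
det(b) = 0.02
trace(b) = 1.32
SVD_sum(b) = [[0.03, 0.13, -0.09], [0.13, 0.60, -0.43], [-0.09, -0.43, 0.30]] + [[0.3, -0.09, -0.03], [-0.09, 0.02, 0.01], [-0.03, 0.01, 0.0]] + [[0.00, 0.01, 0.01], [0.01, 0.02, 0.03], [0.01, 0.03, 0.04]]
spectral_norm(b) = 0.93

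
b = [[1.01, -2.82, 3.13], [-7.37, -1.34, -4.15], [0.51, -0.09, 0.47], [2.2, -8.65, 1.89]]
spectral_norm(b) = 10.35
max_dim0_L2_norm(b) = 9.2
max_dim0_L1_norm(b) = 12.9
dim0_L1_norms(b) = [11.09, 12.9, 9.64]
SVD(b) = [[-0.38, -0.05, -0.92], [0.49, -0.86, -0.16], [-0.05, 0.05, -0.06], [-0.78, -0.51, 0.35]] @ diag([10.346322228932125, 8.07759666537192, 1.8799330963301712]) @ [[-0.55, 0.7, -0.46],[0.64, 0.71, 0.30],[0.53, -0.12, -0.84]]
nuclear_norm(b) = 20.30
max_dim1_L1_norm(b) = 12.86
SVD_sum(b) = [[2.19, -2.75, 1.80], [-2.79, 3.51, -2.30], [0.31, -0.39, 0.26], [4.49, -5.64, 3.7]] + [[-0.25,-0.28,-0.12], [-4.42,-4.89,-2.10], [0.26,0.29,0.12], [-2.64,-2.92,-1.26]] + [[-0.92, 0.21, 1.45], [-0.16, 0.04, 0.25], [-0.06, 0.01, 0.09], [0.35, -0.08, -0.55]]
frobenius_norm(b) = 13.26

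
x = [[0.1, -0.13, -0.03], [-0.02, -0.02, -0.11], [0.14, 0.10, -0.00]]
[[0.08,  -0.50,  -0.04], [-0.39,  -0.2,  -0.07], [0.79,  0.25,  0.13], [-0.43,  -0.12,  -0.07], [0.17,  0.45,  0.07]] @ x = [[0.01, -0.00, 0.05],[-0.04, 0.05, 0.03],[0.09, -0.09, -0.05],[-0.05, 0.05, 0.03],[0.02, -0.02, -0.05]]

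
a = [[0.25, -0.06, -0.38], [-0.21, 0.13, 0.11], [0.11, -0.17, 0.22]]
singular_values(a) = [0.52, 0.32, 0.0]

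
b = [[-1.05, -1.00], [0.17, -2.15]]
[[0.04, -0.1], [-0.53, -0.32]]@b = [[-0.06, 0.18],[0.50, 1.22]]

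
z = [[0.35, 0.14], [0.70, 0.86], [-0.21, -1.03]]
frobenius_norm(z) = 1.57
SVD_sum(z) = [[0.14, 0.25], [0.51, 0.96], [-0.47, -0.89]] + [[0.21, -0.11], [0.19, -0.1], [0.26, -0.14]]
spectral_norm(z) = 1.51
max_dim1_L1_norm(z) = 1.56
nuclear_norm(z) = 1.95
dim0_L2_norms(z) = [0.81, 1.35]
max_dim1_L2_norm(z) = 1.11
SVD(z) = [[-0.19, 0.55], [-0.72, 0.48], [0.67, 0.68]] @ diag([1.5108567889234252, 0.44046766437957197]) @ [[-0.47, -0.88],[0.88, -0.47]]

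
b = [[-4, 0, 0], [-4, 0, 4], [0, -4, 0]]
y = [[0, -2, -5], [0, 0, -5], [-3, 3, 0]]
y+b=[[-4, -2, -5], [-4, 0, -1], [-3, -1, 0]]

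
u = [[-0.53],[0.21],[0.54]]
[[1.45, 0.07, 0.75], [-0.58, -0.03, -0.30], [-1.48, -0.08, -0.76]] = u@[[-2.74,-0.14,-1.41]]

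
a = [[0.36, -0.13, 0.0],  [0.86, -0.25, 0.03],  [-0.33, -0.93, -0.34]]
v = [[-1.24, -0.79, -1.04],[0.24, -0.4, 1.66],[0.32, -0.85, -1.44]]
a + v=[[-0.88, -0.92, -1.04], [1.1, -0.65, 1.69], [-0.01, -1.78, -1.78]]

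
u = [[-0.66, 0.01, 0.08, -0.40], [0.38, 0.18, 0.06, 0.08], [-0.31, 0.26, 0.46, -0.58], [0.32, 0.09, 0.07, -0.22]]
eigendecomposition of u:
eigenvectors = [[0.65+0.00j, (0.65-0j), (0.07+0j), (-0.02+0j)], [(-0.36-0.07j), (-0.36+0.07j), -0.80+0.00j, (-0.29+0j)], [(0.14-0.25j), (0.14+0.25j), 0.60+0.00j, -0.95+0.00j], [(-0.41-0.45j), (-0.41+0.45j), -0.03+0.00j, -0.15+0.00j]]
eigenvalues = [(-0.39+0.25j), (-0.39-0.25j), (0.11+0j), (0.44+0j)]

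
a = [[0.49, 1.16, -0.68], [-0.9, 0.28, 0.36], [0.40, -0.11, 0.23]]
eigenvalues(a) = [(0.34+1.16j), (0.34-1.16j), (0.32+0j)]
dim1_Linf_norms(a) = [1.16, 0.9, 0.4]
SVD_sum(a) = [[0.71, 0.97, -0.72], [-0.22, -0.31, 0.23], [0.00, 0.00, -0.00]] + [[-0.23, 0.17, 0.01], [-0.71, 0.55, 0.04], [0.3, -0.23, -0.02]] + [[0.01, 0.01, 0.03], [0.04, 0.04, 0.09], [0.1, 0.11, 0.25]]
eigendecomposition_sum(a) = [[0.24+0.54j, (0.56-0.25j), (-0.39-0.07j)], [-0.46+0.11j, (0.11+0.48j), 0.11-0.29j], [0.19-0.11j, (-0.11-0.19j), -0.01+0.14j]] + [[0.24-0.54j, 0.56+0.25j, -0.39+0.07j], [(-0.46-0.11j), 0.11-0.48j, 0.11+0.29j], [(0.19+0.11j), (-0.11+0.19j), -0.01-0.14j]] + [[0.01+0.00j, 0.04-0.00j, (0.09+0j)], [(0.01+0j), 0.06-0.00j, 0.13+0.00j], [(0.03+0j), (0.12-0j), 0.25+0.00j]]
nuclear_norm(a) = 2.80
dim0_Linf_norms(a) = [0.9, 1.16, 0.68]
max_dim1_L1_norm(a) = 2.33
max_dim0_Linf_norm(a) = 1.16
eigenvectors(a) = [[(-0.75+0j), (-0.75-0j), (0.31+0j)],[(0.12-0.59j), 0.12+0.59j, 0.45+0.00j],[(0.03+0.27j), (0.03-0.27j), 0.84+0.00j]]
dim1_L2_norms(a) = [1.43, 1.01, 0.47]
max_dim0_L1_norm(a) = 1.79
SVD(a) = [[-0.95, -0.28, 0.11], [0.30, -0.89, 0.35], [-0.0, 0.37, 0.93]] @ diag([1.4703934252147133, 1.0155023816736666, 0.31272685829722846]) @ [[-0.50, -0.69, 0.51], [0.79, -0.61, -0.04], [0.34, 0.39, 0.86]]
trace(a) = 1.00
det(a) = 0.47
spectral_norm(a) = 1.47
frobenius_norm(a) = 1.81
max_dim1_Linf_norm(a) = 1.16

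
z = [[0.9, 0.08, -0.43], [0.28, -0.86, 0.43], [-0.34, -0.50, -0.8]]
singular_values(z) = [1.01, 1.0, 1.0]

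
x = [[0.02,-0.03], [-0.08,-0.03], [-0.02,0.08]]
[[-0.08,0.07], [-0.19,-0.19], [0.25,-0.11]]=x@[[1.11,2.60], [3.45,-0.73]]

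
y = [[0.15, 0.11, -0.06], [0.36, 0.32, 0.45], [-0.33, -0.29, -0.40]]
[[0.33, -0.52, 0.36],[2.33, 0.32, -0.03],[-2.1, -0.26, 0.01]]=y@[[1.84, -1.77, 1.67], [1.78, -0.83, 0.14], [2.44, 2.72, -1.51]]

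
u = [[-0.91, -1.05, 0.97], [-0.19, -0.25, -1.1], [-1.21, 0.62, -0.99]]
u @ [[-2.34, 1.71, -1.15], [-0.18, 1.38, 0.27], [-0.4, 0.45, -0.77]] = [[1.93, -2.57, 0.02], [0.93, -1.16, 1.0], [3.12, -1.66, 2.32]]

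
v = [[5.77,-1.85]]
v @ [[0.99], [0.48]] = [[4.82]]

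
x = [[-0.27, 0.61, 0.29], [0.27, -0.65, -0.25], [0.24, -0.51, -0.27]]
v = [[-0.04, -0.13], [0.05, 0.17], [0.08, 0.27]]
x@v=[[0.06,0.22], [-0.06,-0.21], [-0.06,-0.19]]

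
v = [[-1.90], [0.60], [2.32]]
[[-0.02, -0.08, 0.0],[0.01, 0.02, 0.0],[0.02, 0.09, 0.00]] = v @ [[0.01, 0.04, -0.0]]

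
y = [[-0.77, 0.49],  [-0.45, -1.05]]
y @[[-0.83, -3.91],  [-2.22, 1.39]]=[[-0.45, 3.69], [2.70, 0.3]]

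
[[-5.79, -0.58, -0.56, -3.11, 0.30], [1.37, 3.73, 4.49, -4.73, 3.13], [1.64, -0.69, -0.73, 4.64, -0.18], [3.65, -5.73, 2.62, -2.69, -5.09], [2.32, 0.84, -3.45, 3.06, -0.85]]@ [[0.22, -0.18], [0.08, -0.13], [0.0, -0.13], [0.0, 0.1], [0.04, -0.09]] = [[-1.31, 0.85],  [0.72, -2.07],  [0.30, 0.37],  [0.14, -0.06],  [0.54, 0.3]]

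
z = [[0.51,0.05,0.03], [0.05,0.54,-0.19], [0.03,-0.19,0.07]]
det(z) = -0.000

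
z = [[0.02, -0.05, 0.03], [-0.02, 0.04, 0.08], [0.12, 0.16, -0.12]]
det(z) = -0.001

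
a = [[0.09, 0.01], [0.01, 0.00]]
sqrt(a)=[[(0.3+0j), (0.03-0j)], [0.03-0.00j, 0.03j]]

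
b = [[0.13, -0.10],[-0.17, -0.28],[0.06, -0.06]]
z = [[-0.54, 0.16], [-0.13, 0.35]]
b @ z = [[-0.06, -0.01], [0.13, -0.13], [-0.02, -0.01]]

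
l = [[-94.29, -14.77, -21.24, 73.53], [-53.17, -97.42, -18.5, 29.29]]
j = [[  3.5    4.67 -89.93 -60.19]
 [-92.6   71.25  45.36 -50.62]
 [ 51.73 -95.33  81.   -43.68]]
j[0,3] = -60.19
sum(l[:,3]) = 102.82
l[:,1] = [-14.77, -97.42]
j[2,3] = -43.68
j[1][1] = 71.25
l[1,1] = -97.42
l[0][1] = -14.77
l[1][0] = -53.17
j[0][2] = -89.93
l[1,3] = 29.29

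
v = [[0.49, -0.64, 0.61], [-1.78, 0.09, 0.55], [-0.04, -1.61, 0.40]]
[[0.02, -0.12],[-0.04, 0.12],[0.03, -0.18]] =v @ [[0.02, -0.07], [-0.02, 0.11], [-0.01, -0.02]]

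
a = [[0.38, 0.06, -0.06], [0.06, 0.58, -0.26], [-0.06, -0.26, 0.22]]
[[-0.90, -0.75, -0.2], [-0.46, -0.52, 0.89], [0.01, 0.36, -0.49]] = a@ [[-2.51, -1.81, -0.89], [-1.74, -0.41, 1.08], [-2.7, 0.65, -1.21]]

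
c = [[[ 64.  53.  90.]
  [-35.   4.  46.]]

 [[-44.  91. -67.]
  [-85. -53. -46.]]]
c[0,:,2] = [90.0, 46.0]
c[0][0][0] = 64.0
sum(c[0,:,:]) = 222.0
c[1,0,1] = 91.0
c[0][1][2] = 46.0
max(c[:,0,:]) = 91.0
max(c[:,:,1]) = 91.0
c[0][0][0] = 64.0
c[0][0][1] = 53.0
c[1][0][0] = -44.0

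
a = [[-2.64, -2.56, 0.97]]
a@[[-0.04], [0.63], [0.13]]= [[-1.38]]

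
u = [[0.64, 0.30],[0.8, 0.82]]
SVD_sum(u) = [[0.52, 0.44], [0.87, 0.74]] + [[0.12, -0.14], [-0.07, 0.08]]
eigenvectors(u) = [[-0.59, -0.45], [0.81, -0.89]]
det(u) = 0.28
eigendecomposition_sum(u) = [[0.14, -0.07], [-0.19, 0.1]] + [[0.50, 0.37], [0.99, 0.72]]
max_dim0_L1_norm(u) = 1.44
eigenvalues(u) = [0.23, 1.23]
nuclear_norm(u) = 1.54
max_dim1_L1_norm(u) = 1.62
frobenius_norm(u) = 1.35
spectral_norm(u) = 1.33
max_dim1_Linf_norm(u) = 0.82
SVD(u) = [[-0.51, -0.86],  [-0.86, 0.51]] @ diag([1.3289366606781279, 0.214306677230706]) @ [[-0.76,-0.65], [-0.65,0.76]]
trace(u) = 1.46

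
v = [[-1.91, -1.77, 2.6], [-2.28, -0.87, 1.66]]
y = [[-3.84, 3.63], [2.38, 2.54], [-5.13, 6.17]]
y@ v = [[-0.94, 3.64, -3.96],  [-10.34, -6.42, 10.40],  [-4.27, 3.71, -3.1]]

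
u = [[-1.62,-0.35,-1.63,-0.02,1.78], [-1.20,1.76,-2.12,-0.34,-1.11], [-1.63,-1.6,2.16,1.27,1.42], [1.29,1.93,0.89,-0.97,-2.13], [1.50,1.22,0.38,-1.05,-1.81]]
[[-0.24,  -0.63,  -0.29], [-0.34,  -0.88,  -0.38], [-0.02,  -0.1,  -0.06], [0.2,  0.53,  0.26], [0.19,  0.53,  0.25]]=u @ [[0.11, 0.30, 0.13],[0.01, 0.01, 0.01],[0.09, 0.22, 0.10],[-0.07, -0.19, -0.09],[0.05, 0.12, 0.05]]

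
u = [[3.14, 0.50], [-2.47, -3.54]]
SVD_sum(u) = [[2.06, 1.76], [-3.17, -2.72]] + [[1.08, -1.26], [0.70, -0.82]]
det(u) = -9.88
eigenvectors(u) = [[0.93, -0.08], [-0.36, 1.00]]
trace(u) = -0.40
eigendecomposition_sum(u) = [[3.04, 0.23], [-1.16, -0.09]] + [[0.1, 0.27], [-1.31, -3.45]]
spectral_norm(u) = 4.98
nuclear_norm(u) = 6.96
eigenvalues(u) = [2.95, -3.35]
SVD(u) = [[-0.54, 0.84],[0.84, 0.54]] @ diag([4.9806230183456535, 1.9838080424086992]) @ [[-0.76, -0.65], [0.65, -0.76]]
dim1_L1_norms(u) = [3.64, 6.01]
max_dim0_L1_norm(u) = 5.61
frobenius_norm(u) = 5.36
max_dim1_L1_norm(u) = 6.01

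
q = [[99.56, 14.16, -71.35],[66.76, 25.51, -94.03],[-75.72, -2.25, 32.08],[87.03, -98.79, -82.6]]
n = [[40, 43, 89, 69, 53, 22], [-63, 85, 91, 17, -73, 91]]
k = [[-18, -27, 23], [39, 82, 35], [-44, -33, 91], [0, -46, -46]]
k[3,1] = -46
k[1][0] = 39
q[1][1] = 25.51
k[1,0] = 39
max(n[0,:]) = 89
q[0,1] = 14.16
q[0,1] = 14.16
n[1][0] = -63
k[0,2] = 23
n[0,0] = 40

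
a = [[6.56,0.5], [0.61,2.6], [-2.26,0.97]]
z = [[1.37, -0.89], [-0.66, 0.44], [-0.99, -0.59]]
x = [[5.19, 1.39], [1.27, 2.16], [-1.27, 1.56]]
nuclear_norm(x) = 8.25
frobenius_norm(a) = 7.51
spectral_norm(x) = 5.73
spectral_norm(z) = 1.91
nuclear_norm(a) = 9.77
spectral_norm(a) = 6.98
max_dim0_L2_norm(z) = 1.81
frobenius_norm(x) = 6.26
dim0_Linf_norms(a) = [6.56, 2.6]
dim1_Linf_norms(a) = [6.56, 2.6, 2.26]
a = x + z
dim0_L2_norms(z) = [1.81, 1.15]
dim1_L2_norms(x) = [5.37, 2.51, 2.01]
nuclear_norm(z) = 2.90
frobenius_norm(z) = 2.15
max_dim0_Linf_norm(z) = 1.37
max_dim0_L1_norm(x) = 7.73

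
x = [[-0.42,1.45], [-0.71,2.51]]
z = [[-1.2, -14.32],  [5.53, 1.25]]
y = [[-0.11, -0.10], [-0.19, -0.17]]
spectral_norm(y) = 0.30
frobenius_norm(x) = 3.01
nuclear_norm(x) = 3.02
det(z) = 77.69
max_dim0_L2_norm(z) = 14.37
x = y @ z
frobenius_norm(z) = 15.45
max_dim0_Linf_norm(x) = 2.51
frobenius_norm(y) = 0.30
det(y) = -0.00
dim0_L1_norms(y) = [0.3, 0.27]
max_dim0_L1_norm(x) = 3.96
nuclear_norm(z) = 19.85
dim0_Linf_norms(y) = [0.19, 0.17]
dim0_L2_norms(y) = [0.22, 0.2]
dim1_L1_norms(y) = [0.21, 0.36]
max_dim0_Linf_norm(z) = 14.32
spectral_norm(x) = 3.01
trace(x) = 2.09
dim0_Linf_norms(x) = [0.71, 2.51]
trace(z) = 0.05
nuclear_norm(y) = 0.30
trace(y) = -0.28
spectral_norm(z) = 14.49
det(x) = -0.02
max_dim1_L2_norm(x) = 2.61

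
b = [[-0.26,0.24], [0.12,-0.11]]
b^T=[[-0.26, 0.12], [0.24, -0.11]]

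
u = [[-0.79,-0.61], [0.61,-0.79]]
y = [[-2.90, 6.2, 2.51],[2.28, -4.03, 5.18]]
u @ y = [[0.90, -2.44, -5.14], [-3.57, 6.97, -2.56]]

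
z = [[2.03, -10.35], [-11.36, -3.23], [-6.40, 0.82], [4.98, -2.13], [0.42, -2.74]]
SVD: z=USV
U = [[-0.16, -0.9], [0.8, -0.30], [0.45, 0.06], [-0.36, -0.18], [-0.03, -0.24]]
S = [14.11, 11.41]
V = [[-1.00, 0.02],  [0.02, 1.00]]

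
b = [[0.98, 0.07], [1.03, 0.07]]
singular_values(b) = [1.43, 0.0]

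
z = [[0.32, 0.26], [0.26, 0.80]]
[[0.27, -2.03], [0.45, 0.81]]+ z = [[0.59, -1.77], [0.71, 1.61]]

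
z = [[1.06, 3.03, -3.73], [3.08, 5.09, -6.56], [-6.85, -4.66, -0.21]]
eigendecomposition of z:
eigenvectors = [[-0.41, -0.5, 0.29], [-0.74, 0.76, 0.46], [0.53, 0.41, 0.84]]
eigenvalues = [11.49, -0.48, -5.07]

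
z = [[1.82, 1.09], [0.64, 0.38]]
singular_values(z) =[2.25, 0.0]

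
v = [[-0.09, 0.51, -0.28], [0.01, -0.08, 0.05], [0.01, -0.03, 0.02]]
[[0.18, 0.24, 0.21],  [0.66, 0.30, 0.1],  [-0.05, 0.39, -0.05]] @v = [[-0.01, 0.07, -0.03],[-0.06, 0.31, -0.17],[0.01, -0.06, 0.03]]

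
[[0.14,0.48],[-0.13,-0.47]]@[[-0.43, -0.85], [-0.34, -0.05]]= [[-0.22, -0.14], [0.22, 0.13]]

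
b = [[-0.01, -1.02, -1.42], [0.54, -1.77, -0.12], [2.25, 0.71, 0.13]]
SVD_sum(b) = [[-0.76, -0.79, -0.38], [-0.58, -0.61, -0.29], [1.31, 1.36, 0.66]] + [[0.77, -0.59, -0.31], [1.11, -0.85, -0.45], [0.94, -0.72, -0.38]] + [[-0.01, 0.36, -0.72], [0.01, -0.31, 0.62], [-0.00, 0.07, -0.14]]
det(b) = -5.85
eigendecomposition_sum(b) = [[-0.03+0.97j,-0.41-0.12j,(-0.72+0.01j)],[(0.11+0.19j),(-0.09+0.02j),-0.14+0.09j],[(1.22-0.1j),(-0.1+0.52j),(0.11+0.9j)]] + [[-0.03-0.97j, (-0.41+0.12j), (-0.72-0.01j)], [0.11-0.19j, (-0.09-0.02j), -0.14-0.09j], [(1.22+0.1j), -0.10-0.52j, 0.11-0.90j]] + [[(0.04+0j), (-0.21+0j), (0.02-0j)], [0.32+0.00j, (-1.59+0j), 0.15-0.00j], [(-0.18-0j), (0.9-0j), (-0.09+0j)]]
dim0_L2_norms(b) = [2.31, 2.16, 1.43]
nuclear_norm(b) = 5.74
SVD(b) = [[-0.47,-0.47,0.75], [-0.36,-0.67,-0.65], [0.81,-0.57,0.15]] @ diag([2.480522489603376, 2.1809481403474096, 1.0815606259877664]) @ [[0.65, 0.68, 0.33], [-0.76, 0.58, 0.31], [-0.02, 0.45, -0.89]]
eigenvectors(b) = [[0.07-0.61j, 0.07+0.61j, (-0.11+0j)], [-0.06-0.12j, (-0.06+0.12j), (-0.86+0j)], [(-0.77+0j), -0.77-0.00j, 0.49+0.00j]]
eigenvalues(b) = [(-0.01+1.89j), (-0.01-1.89j), (-1.63+0j)]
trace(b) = -1.65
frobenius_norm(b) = 3.48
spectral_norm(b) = 2.48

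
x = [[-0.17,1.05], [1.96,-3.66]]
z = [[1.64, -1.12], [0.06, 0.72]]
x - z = [[-1.81, 2.17], [1.90, -4.38]]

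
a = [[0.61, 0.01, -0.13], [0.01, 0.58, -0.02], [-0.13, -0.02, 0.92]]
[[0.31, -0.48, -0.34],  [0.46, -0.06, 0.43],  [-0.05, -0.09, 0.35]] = a @ [[0.51, -0.83, -0.5],[0.78, -0.1, 0.76],[0.03, -0.22, 0.33]]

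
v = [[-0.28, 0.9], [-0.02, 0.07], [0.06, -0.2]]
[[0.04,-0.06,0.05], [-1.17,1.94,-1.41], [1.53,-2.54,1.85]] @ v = [[-0.01, 0.02],[0.2, -0.64],[-0.27, 0.83]]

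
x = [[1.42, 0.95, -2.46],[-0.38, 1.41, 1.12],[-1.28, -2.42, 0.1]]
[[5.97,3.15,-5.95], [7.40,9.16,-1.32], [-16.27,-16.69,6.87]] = x @[[3.35, 3.26, -1.62], [5.01, 5.28, -1.95], [1.44, 2.64, 0.73]]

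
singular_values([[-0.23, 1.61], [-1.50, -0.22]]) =[1.63, 1.52]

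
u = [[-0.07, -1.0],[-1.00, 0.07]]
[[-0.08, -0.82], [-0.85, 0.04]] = u @ [[0.85,0.02], [0.02,0.82]]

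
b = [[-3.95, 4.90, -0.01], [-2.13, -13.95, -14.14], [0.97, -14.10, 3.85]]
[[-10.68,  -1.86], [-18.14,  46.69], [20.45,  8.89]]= b@[[1.67, -1.05],[-0.83, -1.23],[1.85, -1.93]]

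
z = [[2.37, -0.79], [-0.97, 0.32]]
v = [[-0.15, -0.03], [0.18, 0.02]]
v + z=[[2.22, -0.82], [-0.79, 0.34]]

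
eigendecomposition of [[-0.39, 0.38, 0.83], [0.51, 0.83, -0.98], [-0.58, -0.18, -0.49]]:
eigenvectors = [[0.16+0.00j, (0.74+0j), 0.74-0.00j], [(0.97+0j), (-0.36+0.19j), -0.36-0.19j], [(-0.17+0j), 0.01+0.53j, 0.01-0.53j]]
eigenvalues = [(1.08+0j), (-0.57+0.69j), (-0.57-0.69j)]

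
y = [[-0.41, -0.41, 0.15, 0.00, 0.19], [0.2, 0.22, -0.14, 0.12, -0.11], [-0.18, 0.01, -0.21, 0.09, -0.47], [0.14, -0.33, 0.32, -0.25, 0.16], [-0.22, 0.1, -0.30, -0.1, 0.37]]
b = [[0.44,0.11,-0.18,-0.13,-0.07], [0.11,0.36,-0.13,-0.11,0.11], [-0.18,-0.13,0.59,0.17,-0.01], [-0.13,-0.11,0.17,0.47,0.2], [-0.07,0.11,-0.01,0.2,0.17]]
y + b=[[0.03,-0.30,-0.03,-0.13,0.12], [0.31,0.58,-0.27,0.01,0.0], [-0.36,-0.12,0.38,0.26,-0.48], [0.01,-0.44,0.49,0.22,0.36], [-0.29,0.21,-0.31,0.10,0.54]]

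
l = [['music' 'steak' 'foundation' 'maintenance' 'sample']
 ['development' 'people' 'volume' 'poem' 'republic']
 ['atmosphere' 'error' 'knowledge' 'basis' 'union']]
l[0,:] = ['music', 'steak', 'foundation', 'maintenance', 'sample']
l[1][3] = 'poem'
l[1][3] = 'poem'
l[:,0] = ['music', 'development', 'atmosphere']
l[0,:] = ['music', 'steak', 'foundation', 'maintenance', 'sample']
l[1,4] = 'republic'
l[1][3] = 'poem'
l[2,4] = 'union'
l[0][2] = 'foundation'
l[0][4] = 'sample'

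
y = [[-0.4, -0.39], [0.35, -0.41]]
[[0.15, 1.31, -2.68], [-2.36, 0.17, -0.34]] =y @ [[-3.27, -1.56, 3.22], [2.97, -1.75, 3.58]]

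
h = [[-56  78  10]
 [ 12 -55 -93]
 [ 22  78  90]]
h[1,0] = 12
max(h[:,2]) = 90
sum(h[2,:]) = 190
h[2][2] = 90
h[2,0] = 22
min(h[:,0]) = -56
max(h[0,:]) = 78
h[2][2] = 90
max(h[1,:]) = 12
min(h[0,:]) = -56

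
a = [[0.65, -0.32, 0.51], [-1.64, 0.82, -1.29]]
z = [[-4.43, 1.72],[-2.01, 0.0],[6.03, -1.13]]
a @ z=[[0.84, 0.54], [-2.16, -1.36]]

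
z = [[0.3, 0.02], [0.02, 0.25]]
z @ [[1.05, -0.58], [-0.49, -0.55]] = [[0.31, -0.18], [-0.1, -0.15]]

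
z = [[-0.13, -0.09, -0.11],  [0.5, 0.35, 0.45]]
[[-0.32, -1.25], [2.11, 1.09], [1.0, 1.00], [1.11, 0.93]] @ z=[[-0.58, -0.41, -0.53], [0.27, 0.19, 0.26], [0.37, 0.26, 0.34], [0.32, 0.23, 0.30]]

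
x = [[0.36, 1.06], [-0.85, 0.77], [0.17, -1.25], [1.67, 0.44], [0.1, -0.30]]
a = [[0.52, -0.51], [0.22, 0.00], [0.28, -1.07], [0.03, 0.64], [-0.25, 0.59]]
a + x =[[0.88, 0.55], [-0.63, 0.77], [0.45, -2.32], [1.70, 1.08], [-0.15, 0.29]]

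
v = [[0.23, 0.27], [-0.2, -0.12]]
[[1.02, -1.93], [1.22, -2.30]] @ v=[[0.62, 0.51], [0.74, 0.61]]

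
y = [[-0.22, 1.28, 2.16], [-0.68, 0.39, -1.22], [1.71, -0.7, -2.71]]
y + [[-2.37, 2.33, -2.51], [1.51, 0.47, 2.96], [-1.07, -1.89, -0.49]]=[[-2.59, 3.61, -0.35], [0.83, 0.86, 1.74], [0.64, -2.59, -3.2]]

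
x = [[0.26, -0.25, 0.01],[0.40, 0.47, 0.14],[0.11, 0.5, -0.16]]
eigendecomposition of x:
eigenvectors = [[(0.28-0.48j),(0.28+0.48j),(-0.09+0j)],[(-0.67+0j),-0.67-0.00j,(-0.14+0j)],[(-0.48+0.13j),-0.48-0.13j,(0.99+0j)]]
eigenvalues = [(0.41+0.26j), (0.41-0.26j), (-0.24+0j)]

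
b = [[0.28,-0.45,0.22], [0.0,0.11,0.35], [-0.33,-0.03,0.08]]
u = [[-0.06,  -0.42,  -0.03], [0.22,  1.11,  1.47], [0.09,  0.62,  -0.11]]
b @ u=[[-0.10, -0.48, -0.69], [0.06, 0.34, 0.12], [0.02, 0.15, -0.04]]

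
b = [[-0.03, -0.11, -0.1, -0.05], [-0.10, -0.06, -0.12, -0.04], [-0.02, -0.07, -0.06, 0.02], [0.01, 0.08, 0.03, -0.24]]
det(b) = -0.000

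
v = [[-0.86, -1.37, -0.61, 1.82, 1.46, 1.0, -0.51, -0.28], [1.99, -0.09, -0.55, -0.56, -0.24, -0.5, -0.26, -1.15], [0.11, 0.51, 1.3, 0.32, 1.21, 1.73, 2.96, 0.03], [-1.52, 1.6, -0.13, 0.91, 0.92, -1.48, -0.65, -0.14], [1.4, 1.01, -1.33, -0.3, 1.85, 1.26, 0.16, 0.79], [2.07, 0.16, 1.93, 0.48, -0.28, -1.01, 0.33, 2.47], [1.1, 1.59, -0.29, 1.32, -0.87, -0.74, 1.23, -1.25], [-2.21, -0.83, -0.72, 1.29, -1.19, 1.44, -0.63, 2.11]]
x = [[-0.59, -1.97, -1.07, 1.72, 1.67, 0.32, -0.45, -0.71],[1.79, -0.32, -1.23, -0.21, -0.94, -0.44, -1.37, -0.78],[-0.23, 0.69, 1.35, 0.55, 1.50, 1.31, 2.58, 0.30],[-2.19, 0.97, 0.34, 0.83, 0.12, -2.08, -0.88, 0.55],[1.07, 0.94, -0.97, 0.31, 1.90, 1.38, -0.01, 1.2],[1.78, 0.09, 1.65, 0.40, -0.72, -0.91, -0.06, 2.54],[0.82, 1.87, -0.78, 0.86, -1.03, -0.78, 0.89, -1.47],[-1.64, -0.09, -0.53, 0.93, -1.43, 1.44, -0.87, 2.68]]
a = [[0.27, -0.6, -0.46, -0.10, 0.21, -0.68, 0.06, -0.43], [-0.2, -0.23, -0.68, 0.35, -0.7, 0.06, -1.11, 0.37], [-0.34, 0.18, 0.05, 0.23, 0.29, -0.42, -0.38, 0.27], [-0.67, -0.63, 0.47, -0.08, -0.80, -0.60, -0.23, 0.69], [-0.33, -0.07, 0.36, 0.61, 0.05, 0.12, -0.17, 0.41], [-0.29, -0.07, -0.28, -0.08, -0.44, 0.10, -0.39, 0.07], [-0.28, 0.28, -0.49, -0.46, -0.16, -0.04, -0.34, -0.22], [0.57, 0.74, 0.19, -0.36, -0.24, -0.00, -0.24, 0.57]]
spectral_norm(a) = 2.05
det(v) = 3.71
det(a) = 0.00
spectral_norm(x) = 4.77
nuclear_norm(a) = 7.60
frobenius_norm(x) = 9.78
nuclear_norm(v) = 24.45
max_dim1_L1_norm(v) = 10.42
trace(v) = 5.44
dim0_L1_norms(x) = [10.11, 6.94, 7.92, 5.81, 9.31, 8.66, 7.11, 10.23]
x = v + a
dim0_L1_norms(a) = [2.95, 2.8, 2.98, 2.27, 2.89, 2.02, 2.92, 3.03]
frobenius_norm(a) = 3.29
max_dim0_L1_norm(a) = 3.03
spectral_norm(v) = 5.24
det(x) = -672.61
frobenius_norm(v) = 9.63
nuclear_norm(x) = 25.03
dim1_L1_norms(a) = [2.81, 3.7, 2.16, 4.17, 2.12, 1.72, 2.27, 2.91]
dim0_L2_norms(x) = [4.01, 3.13, 3.02, 2.42, 3.63, 3.43, 3.33, 4.33]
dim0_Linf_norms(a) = [0.67, 0.74, 0.68, 0.61, 0.8, 0.68, 1.11, 0.69]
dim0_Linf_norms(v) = [2.21, 1.6, 1.93, 1.82, 1.85, 1.73, 2.96, 2.47]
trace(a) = 0.39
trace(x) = 5.83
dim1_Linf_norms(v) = [1.82, 1.99, 2.96, 1.6, 1.85, 2.47, 1.59, 2.21]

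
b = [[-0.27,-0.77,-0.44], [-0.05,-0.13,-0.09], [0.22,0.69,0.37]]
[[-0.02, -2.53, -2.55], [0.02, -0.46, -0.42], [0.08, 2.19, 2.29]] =b @ [[-1.77, 0.86, 1.61],[1.22, 1.73, 3.58],[-1.00, 2.19, -1.45]]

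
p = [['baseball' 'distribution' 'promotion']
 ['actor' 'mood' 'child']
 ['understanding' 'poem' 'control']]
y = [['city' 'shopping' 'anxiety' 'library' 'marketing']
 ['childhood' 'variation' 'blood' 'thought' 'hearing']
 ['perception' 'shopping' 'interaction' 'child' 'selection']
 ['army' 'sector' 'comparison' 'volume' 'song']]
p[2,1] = 'poem'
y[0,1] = 'shopping'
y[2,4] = 'selection'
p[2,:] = ['understanding', 'poem', 'control']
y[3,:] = ['army', 'sector', 'comparison', 'volume', 'song']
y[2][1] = 'shopping'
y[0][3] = 'library'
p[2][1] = 'poem'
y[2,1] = 'shopping'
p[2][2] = 'control'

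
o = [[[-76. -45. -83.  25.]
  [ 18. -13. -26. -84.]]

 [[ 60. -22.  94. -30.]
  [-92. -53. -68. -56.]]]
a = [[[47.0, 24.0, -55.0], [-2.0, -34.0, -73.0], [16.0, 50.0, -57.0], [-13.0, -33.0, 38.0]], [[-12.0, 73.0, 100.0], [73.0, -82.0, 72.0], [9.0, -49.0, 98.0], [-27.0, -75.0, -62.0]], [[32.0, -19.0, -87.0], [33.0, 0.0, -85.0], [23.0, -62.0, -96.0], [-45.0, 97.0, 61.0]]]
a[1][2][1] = -49.0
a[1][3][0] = -27.0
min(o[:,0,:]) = -83.0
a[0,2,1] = 50.0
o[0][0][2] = -83.0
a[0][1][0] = -2.0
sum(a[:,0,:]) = 103.0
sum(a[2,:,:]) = -148.0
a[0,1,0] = -2.0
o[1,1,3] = -56.0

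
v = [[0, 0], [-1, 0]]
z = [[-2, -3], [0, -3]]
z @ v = [[3, 0], [3, 0]]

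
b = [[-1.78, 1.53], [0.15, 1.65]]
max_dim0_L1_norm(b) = 3.18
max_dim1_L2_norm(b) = 2.35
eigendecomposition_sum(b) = [[-1.81, 0.79], [0.08, -0.03]] + [[0.03, 0.74], [0.07, 1.68]]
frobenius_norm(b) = 2.87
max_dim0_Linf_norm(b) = 1.78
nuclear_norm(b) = 3.82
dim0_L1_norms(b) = [1.93, 3.18]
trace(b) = -0.13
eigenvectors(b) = [[-1.0,  -0.40],[0.04,  -0.92]]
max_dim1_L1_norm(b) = 3.31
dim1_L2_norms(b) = [2.35, 1.66]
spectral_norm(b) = 2.60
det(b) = -3.17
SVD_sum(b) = [[-1.29, 1.87], [-0.72, 1.05]] + [[-0.49, -0.34], [0.87, 0.6]]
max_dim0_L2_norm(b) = 2.25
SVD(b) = [[-0.87,-0.49],[-0.49,0.87]] @ diag([2.60272103308414, 1.216611369312907]) @ [[0.57, -0.82], [0.82, 0.57]]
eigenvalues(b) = [-1.85, 1.72]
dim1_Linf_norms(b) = [1.78, 1.65]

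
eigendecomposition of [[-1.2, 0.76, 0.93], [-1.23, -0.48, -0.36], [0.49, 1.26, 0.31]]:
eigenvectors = [[0.59+0.00j, (-0.37-0.03j), (-0.37+0.03j)],  [(0.56+0j), 0.31-0.54j, 0.31+0.54j],  [-0.58+0.00j, -0.69+0.00j, (-0.69-0j)]]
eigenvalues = [(-1.4+0j), (0.01+1.01j), (0.01-1.01j)]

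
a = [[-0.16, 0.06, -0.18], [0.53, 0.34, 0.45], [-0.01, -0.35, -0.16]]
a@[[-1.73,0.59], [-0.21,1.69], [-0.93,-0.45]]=[[0.43, 0.09], [-1.41, 0.68], [0.24, -0.53]]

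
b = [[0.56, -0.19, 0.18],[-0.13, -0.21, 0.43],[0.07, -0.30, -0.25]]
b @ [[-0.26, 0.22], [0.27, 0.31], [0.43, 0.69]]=[[-0.12, 0.19],[0.16, 0.20],[-0.21, -0.25]]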